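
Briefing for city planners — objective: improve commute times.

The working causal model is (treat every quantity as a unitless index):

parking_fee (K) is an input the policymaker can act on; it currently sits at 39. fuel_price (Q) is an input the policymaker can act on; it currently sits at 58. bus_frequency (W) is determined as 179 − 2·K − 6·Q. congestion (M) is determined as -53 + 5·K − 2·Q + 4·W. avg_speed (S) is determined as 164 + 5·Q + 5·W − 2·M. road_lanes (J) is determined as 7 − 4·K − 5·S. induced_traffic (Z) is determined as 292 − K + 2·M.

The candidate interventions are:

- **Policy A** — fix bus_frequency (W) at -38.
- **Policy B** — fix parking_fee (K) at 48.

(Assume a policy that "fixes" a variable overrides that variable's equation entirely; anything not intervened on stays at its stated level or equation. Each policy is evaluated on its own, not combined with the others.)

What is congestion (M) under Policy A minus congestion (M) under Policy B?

Policy A (W := -38):
  K = 39
  Q = 58
  W = -38
  M = -53 + 5·39 − 2·58 + 4·(-38) = -126
Policy B (K := 48):
  K = 48
  Q = 58
  W = 179 − 2·48 − 6·58 = -265
  M = -53 + 5·48 − 2·58 + 4·(-265) = -989
M: -126 − (-989) = 863

863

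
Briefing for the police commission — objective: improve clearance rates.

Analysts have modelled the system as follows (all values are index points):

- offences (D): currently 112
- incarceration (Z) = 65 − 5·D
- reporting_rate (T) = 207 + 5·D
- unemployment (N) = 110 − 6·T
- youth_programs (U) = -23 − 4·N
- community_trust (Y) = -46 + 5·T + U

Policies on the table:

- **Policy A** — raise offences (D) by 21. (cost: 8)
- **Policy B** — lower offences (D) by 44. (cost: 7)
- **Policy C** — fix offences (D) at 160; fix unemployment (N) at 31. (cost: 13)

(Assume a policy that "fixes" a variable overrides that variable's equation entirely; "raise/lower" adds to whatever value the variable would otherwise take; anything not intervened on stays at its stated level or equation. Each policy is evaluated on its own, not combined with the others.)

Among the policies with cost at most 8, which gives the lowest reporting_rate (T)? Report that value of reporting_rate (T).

Policy A (D + 21):
  D = 112 + 21 = 133
  T = 207 + 5·133 = 872
Policy B (D − 44):
  D = 112 − 44 = 68
  T = 207 + 5·68 = 547
Comparing — Policy A: T=872, Policy B: T=547. Lowest is 547 (Policy B).

547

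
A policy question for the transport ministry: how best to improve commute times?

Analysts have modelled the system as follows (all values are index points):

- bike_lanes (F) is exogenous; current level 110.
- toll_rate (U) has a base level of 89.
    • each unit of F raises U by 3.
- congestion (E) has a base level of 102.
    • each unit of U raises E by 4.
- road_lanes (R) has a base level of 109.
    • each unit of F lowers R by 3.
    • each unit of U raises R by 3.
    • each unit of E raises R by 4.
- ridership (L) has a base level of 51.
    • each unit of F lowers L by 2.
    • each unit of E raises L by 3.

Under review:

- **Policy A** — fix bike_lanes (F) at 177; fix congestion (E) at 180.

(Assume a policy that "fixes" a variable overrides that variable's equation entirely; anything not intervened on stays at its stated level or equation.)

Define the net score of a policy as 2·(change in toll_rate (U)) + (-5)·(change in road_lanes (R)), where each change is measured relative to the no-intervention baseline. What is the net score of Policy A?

30352

Baseline:
  F = 110
  U = 89 + 3·110 = 419
  E = 102 + 4·419 = 1778
  R = 109 − 3·110 + 3·419 + 4·1778 = 8148
Policy A (F := 177, E := 180):
  F = 177
  U = 89 + 3·177 = 620
  E = 180
  R = 109 − 3·177 + 3·620 + 4·180 = 2158
ΔU = 620 − 419 = 201; ΔR = 2158 − 8148 = -5990
Score = 2·201 + (-5)·(-5990) = 30352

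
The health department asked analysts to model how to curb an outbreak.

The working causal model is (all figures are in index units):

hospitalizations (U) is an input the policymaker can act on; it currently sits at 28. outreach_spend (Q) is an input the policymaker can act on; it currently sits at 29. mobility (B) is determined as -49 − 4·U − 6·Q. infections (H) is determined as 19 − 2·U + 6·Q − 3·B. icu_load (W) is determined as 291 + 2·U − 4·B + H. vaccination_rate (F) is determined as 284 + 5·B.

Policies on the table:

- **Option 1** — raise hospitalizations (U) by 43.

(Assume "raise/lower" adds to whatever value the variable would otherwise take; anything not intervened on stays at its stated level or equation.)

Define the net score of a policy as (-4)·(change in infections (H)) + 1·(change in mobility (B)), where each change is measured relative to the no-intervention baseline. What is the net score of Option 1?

-1892

Baseline:
  U = 28
  Q = 29
  B = -49 − 4·28 − 6·29 = -335
  H = 19 − 2·28 + 6·29 − 3·(-335) = 1142
Option 1 (U + 43):
  U = 28 + 43 = 71
  Q = 29
  B = -49 − 4·71 − 6·29 = -507
  H = 19 − 2·71 + 6·29 − 3·(-507) = 1572
ΔH = 1572 − 1142 = 430; ΔB = -507 − (-335) = -172
Score = (-4)·430 + 1·(-172) = -1892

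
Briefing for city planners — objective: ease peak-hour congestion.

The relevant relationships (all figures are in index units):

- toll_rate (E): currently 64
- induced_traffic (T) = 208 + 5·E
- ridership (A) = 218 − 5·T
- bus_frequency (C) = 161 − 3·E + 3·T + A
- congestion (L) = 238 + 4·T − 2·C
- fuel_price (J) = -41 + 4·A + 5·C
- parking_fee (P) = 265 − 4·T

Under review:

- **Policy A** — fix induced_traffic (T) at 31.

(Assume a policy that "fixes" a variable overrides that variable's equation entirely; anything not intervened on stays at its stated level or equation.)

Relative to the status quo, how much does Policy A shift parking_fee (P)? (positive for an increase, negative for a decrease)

Baseline:
  E = 64
  T = 208 + 5·64 = 528
  P = 265 − 4·528 = -1847
Policy A (T := 31):
  E = 64
  T = 31
  P = 265 − 4·31 = 141
Change in P: 141 − (-1847) = 1988

1988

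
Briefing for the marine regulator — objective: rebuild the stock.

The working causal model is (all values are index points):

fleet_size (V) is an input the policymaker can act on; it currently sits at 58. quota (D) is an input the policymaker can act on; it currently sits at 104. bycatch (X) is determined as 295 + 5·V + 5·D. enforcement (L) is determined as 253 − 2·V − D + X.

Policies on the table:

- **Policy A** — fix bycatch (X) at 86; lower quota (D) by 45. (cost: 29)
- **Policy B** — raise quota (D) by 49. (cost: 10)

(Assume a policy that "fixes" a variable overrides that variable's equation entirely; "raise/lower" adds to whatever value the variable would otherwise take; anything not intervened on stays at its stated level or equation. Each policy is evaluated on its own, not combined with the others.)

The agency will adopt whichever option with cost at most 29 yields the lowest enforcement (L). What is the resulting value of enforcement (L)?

Policy A (X := 86, D − 45):
  V = 58
  D = 104 − 45 = 59
  X = 86
  L = 253 − 2·58 − 59 + 86 = 164
Policy B (D + 49):
  V = 58
  D = 104 + 49 = 153
  X = 295 + 5·58 + 5·153 = 1350
  L = 253 − 2·58 − 153 + 1350 = 1334
Comparing — Policy A: L=164, Policy B: L=1334. Lowest is 164 (Policy A).

164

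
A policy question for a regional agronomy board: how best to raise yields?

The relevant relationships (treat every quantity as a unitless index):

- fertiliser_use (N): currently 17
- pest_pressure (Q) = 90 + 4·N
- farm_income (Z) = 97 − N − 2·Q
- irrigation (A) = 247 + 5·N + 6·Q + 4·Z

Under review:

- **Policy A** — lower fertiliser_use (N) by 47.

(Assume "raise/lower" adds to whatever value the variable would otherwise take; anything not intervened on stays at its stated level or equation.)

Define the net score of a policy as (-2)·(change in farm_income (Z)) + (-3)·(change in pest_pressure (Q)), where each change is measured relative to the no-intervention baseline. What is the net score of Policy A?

Baseline:
  N = 17
  Q = 90 + 4·17 = 158
  Z = 97 − 17 − 2·158 = -236
Policy A (N − 47):
  N = 17 − 47 = -30
  Q = 90 + 4·(-30) = -30
  Z = 97 − (-30) − 2·(-30) = 187
ΔZ = 187 − (-236) = 423; ΔQ = -30 − 158 = -188
Score = (-2)·423 + (-3)·(-188) = -282

-282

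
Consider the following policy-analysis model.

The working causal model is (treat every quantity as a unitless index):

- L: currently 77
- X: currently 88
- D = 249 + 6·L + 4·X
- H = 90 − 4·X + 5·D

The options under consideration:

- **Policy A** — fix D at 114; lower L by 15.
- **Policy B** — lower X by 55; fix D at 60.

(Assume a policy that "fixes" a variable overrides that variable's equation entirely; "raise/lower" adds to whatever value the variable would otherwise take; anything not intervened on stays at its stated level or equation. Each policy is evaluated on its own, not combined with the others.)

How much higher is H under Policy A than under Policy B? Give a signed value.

Policy A (D := 114, L − 15):
  L = 77 − 15 = 62
  X = 88
  D = 114
  H = 90 − 4·88 + 5·114 = 308
Policy B (X − 55, D := 60):
  L = 77
  X = 88 − 55 = 33
  D = 60
  H = 90 − 4·33 + 5·60 = 258
H: 308 − 258 = 50

50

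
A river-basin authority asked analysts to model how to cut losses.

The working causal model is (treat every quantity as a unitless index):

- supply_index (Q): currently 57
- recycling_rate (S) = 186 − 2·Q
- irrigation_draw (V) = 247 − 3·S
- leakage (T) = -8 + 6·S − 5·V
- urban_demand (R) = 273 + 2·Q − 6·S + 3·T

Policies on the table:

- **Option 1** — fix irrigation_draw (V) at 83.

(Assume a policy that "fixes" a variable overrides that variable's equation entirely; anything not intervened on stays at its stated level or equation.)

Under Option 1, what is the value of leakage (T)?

Option 1 (V := 83):
  Q = 57
  S = 186 − 2·57 = 72
  V = 83
  T = -8 + 6·72 − 5·83 = 9

9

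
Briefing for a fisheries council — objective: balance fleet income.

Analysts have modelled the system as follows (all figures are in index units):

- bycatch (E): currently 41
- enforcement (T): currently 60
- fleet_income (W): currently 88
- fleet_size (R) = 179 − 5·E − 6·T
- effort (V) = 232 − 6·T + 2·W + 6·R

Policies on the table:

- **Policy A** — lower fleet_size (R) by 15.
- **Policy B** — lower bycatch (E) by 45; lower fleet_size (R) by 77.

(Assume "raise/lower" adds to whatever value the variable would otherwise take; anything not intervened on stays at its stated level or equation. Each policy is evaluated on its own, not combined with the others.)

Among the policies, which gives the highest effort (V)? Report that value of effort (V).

-1380

Policy A (R − 15):
  E = 41
  T = 60
  W = 88
  R = 179 − 5·41 − 6·60 (−15 from intervention) = -401
  V = 232 − 6·60 + 2·88 + 6·(-401) = -2358
Policy B (E − 45, R − 77):
  E = 41 − 45 = -4
  T = 60
  W = 88
  R = 179 − 5·(-4) − 6·60 (−77 from intervention) = -238
  V = 232 − 6·60 + 2·88 + 6·(-238) = -1380
Comparing — Policy A: V=-2358, Policy B: V=-1380. Highest is -1380 (Policy B).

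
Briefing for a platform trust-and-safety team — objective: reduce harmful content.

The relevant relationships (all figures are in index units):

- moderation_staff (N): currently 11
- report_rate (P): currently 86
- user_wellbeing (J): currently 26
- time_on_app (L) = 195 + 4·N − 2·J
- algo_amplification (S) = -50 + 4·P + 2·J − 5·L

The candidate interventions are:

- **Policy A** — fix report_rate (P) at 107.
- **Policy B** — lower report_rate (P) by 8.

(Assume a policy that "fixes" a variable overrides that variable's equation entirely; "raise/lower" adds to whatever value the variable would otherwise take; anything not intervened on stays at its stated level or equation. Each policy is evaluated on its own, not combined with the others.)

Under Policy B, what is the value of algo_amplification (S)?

-621

Policy B (P − 8):
  N = 11
  P = 86 − 8 = 78
  J = 26
  L = 195 + 4·11 − 2·26 = 187
  S = -50 + 4·78 + 2·26 − 5·187 = -621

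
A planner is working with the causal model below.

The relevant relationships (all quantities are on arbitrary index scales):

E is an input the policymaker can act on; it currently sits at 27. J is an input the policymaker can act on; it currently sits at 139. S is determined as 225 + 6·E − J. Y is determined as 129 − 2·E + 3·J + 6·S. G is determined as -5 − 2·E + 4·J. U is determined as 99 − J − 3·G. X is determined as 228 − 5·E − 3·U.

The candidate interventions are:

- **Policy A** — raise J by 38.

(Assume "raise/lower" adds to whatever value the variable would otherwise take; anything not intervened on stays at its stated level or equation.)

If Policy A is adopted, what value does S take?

Policy A (J + 38):
  E = 27
  J = 139 + 38 = 177
  S = 225 + 6·27 − 177 = 210

210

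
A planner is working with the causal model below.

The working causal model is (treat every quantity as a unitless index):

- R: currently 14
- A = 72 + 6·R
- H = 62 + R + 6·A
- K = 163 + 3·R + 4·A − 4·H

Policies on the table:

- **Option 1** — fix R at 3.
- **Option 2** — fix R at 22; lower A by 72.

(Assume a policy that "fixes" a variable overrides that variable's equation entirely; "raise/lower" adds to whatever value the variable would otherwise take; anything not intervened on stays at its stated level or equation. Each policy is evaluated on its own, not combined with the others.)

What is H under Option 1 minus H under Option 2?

-271

Option 1 (R := 3):
  R = 3
  A = 72 + 6·3 = 90
  H = 62 + 3 + 6·90 = 605
Option 2 (R := 22, A − 72):
  R = 22
  A = 72 + 6·22 (−72 from intervention) = 132
  H = 62 + 22 + 6·132 = 876
H: 605 − 876 = -271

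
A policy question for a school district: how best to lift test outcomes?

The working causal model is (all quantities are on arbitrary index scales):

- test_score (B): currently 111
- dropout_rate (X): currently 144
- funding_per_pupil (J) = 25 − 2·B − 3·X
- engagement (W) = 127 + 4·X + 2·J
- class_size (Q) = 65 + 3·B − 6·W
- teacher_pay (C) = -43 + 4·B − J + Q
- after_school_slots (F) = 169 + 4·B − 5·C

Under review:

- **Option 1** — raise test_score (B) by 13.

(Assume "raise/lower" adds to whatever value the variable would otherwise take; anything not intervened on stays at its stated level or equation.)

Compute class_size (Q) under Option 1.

Option 1 (B + 13):
  B = 111 + 13 = 124
  X = 144
  J = 25 − 2·124 − 3·144 = -655
  W = 127 + 4·144 + 2·(-655) = -607
  Q = 65 + 3·124 − 6·(-607) = 4079

4079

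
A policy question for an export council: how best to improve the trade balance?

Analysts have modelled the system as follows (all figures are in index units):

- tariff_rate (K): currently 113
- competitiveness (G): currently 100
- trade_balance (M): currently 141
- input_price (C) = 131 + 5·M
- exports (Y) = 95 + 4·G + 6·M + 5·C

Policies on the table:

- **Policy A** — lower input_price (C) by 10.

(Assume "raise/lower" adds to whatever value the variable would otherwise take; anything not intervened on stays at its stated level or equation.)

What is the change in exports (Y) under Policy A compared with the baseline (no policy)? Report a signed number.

-50

Baseline:
  G = 100
  M = 141
  C = 131 + 5·141 = 836
  Y = 95 + 4·100 + 6·141 + 5·836 = 5521
Policy A (C − 10):
  G = 100
  M = 141
  C = 131 + 5·141 (−10 from intervention) = 826
  Y = 95 + 4·100 + 6·141 + 5·826 = 5471
Change in Y: 5471 − 5521 = -50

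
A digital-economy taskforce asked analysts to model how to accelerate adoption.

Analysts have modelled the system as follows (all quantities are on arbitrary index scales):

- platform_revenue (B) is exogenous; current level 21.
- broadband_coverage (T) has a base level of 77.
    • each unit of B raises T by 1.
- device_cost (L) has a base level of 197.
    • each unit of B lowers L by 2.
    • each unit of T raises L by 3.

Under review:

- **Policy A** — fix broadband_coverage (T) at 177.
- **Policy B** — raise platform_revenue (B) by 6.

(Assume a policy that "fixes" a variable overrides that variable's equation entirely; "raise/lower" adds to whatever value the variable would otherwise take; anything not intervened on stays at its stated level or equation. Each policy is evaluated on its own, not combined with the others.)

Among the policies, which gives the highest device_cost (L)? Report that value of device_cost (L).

Policy A (T := 177):
  B = 21
  T = 177
  L = 197 − 2·21 + 3·177 = 686
Policy B (B + 6):
  B = 21 + 6 = 27
  T = 77 + 27 = 104
  L = 197 − 2·27 + 3·104 = 455
Comparing — Policy A: L=686, Policy B: L=455. Highest is 686 (Policy A).

686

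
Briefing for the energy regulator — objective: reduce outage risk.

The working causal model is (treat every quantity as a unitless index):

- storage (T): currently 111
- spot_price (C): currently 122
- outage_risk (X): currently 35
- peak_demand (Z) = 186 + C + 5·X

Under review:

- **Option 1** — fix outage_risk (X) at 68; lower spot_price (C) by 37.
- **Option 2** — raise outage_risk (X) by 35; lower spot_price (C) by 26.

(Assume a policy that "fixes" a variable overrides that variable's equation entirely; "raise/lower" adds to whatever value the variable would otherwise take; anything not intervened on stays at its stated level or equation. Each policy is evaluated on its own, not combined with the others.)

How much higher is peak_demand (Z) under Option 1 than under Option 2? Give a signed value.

-21

Option 1 (X := 68, C − 37):
  C = 122 − 37 = 85
  X = 68
  Z = 186 + 85 + 5·68 = 611
Option 2 (X + 35, C − 26):
  C = 122 − 26 = 96
  X = 35 + 35 = 70
  Z = 186 + 96 + 5·70 = 632
Z: 611 − 632 = -21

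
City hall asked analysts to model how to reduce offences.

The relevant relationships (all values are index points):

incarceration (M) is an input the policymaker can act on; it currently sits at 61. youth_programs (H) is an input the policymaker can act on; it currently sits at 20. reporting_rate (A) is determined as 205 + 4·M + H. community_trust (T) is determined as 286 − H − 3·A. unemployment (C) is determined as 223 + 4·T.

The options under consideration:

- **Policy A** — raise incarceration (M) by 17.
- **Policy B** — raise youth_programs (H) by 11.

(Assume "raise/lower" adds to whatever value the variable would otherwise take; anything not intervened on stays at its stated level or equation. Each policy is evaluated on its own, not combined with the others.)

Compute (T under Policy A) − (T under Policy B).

-160

Policy A (M + 17):
  M = 61 + 17 = 78
  H = 20
  A = 205 + 4·78 + 20 = 537
  T = 286 − 20 − 3·537 = -1345
Policy B (H + 11):
  M = 61
  H = 20 + 11 = 31
  A = 205 + 4·61 + 31 = 480
  T = 286 − 31 − 3·480 = -1185
T: -1345 − (-1185) = -160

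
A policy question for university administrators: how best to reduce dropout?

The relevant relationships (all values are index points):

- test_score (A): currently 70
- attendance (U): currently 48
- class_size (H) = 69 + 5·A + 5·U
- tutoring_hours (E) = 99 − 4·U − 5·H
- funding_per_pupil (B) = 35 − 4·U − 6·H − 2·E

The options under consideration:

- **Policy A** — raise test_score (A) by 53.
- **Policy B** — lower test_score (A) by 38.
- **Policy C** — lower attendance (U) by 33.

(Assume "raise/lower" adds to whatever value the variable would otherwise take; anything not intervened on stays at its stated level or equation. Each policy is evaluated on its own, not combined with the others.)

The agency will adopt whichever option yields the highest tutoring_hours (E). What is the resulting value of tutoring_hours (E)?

-2431

Policy A (A + 53):
  A = 70 + 53 = 123
  U = 48
  H = 69 + 5·123 + 5·48 = 924
  E = 99 − 4·48 − 5·924 = -4713
Policy B (A − 38):
  A = 70 − 38 = 32
  U = 48
  H = 69 + 5·32 + 5·48 = 469
  E = 99 − 4·48 − 5·469 = -2438
Policy C (U − 33):
  A = 70
  U = 48 − 33 = 15
  H = 69 + 5·70 + 5·15 = 494
  E = 99 − 4·15 − 5·494 = -2431
Comparing — Policy A: E=-4713, Policy B: E=-2438, Policy C: E=-2431. Highest is -2431 (Policy C).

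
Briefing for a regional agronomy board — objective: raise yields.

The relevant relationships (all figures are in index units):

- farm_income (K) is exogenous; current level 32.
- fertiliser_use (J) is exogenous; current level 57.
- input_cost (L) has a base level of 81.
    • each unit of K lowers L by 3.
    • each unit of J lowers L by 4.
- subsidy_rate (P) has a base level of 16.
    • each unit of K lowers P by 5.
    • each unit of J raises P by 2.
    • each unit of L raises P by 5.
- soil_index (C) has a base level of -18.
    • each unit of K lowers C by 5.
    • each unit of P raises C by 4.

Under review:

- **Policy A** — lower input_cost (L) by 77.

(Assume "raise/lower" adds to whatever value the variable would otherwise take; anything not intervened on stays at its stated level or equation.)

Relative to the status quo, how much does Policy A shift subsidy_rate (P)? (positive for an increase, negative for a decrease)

Baseline:
  K = 32
  J = 57
  L = 81 − 3·32 − 4·57 = -243
  P = 16 − 5·32 + 2·57 + 5·(-243) = -1245
Policy A (L − 77):
  K = 32
  J = 57
  L = 81 − 3·32 − 4·57 (−77 from intervention) = -320
  P = 16 − 5·32 + 2·57 + 5·(-320) = -1630
Change in P: -1630 − (-1245) = -385

-385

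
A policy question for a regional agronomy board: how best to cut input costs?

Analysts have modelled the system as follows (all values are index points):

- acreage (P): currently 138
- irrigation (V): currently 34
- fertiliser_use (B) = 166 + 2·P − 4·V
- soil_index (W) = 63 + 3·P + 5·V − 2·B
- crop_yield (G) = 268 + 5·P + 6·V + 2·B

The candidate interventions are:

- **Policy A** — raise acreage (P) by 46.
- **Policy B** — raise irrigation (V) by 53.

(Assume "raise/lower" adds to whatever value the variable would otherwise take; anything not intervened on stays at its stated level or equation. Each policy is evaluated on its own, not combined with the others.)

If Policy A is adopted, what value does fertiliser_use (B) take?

398

Policy A (P + 46):
  P = 138 + 46 = 184
  V = 34
  B = 166 + 2·184 − 4·34 = 398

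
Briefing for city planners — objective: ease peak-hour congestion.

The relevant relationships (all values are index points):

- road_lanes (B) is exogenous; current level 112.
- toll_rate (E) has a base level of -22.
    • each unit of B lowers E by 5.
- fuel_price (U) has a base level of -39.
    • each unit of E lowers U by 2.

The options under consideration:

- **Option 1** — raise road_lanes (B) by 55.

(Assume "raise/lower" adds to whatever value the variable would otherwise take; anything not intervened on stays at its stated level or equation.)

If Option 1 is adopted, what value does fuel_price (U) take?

Option 1 (B + 55):
  B = 112 + 55 = 167
  E = -22 − 5·167 = -857
  U = -39 − 2·(-857) = 1675

1675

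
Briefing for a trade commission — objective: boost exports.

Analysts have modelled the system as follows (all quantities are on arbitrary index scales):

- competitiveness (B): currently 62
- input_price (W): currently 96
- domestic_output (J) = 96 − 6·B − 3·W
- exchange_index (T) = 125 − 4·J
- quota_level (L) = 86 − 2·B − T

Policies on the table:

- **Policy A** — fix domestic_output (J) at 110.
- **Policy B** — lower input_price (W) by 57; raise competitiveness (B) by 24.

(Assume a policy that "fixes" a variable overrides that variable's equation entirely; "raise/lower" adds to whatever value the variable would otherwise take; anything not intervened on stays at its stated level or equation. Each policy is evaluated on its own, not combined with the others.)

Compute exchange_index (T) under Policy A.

-315

Policy A (J := 110):
  B = 62
  W = 96
  J = 110
  T = 125 − 4·110 = -315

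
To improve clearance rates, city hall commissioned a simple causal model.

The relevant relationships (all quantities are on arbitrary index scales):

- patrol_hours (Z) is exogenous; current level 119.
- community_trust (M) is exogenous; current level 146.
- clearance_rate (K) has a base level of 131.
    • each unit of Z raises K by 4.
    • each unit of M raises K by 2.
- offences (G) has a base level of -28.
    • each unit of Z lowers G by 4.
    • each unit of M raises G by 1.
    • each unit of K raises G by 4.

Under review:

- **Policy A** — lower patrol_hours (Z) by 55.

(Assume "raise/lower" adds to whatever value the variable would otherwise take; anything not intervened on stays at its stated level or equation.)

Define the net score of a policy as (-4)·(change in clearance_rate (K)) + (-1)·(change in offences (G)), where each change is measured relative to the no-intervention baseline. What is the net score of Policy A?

Baseline:
  Z = 119
  M = 146
  K = 131 + 4·119 + 2·146 = 899
  G = -28 − 4·119 + 146 + 4·899 = 3238
Policy A (Z − 55):
  Z = 119 − 55 = 64
  M = 146
  K = 131 + 4·64 + 2·146 = 679
  G = -28 − 4·64 + 146 + 4·679 = 2578
ΔK = 679 − 899 = -220; ΔG = 2578 − 3238 = -660
Score = (-4)·(-220) + (-1)·(-660) = 1540

1540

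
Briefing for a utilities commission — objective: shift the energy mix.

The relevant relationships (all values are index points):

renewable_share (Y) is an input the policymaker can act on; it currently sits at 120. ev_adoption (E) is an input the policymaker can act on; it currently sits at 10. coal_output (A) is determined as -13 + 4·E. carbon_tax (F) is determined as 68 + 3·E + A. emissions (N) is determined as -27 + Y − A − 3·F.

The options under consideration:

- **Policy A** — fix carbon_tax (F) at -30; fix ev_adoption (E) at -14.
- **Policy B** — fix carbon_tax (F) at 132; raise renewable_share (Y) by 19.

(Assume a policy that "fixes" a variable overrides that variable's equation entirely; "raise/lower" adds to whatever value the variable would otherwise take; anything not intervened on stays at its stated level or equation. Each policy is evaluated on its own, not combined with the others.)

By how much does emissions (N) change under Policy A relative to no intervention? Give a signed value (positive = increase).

561

Baseline:
  Y = 120
  E = 10
  A = -13 + 4·10 = 27
  F = 68 + 3·10 + 27 = 125
  N = -27 + 120 − 27 − 3·125 = -309
Policy A (F := -30, E := -14):
  Y = 120
  E = -14
  A = -13 + 4·(-14) = -69
  F = -30
  N = -27 + 120 − (-69) − 3·(-30) = 252
Change in N: 252 − (-309) = 561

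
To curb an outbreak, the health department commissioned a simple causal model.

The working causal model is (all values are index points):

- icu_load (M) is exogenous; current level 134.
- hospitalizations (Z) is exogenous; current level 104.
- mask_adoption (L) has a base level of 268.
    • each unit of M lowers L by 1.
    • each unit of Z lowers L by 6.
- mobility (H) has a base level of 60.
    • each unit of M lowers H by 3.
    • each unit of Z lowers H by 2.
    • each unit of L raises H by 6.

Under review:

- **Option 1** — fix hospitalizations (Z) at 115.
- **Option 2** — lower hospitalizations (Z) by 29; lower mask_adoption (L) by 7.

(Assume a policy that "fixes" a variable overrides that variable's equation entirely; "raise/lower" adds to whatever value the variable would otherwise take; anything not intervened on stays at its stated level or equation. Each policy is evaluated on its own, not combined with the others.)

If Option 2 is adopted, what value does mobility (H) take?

-2430

Option 2 (Z − 29, L − 7):
  M = 134
  Z = 104 − 29 = 75
  L = 268 − 134 − 6·75 (−7 from intervention) = -323
  H = 60 − 3·134 − 2·75 + 6·(-323) = -2430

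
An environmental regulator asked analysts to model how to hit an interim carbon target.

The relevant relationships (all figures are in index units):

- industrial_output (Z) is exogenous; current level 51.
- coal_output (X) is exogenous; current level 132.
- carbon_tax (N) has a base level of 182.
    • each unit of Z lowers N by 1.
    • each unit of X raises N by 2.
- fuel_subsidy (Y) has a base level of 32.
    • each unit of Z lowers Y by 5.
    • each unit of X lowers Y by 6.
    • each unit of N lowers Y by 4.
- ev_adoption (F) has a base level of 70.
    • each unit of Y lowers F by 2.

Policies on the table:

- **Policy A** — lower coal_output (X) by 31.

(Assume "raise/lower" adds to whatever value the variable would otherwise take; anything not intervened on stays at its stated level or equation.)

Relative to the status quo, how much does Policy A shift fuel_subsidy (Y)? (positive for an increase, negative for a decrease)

434

Baseline:
  Z = 51
  X = 132
  N = 182 − 51 + 2·132 = 395
  Y = 32 − 5·51 − 6·132 − 4·395 = -2595
Policy A (X − 31):
  Z = 51
  X = 132 − 31 = 101
  N = 182 − 51 + 2·101 = 333
  Y = 32 − 5·51 − 6·101 − 4·333 = -2161
Change in Y: -2161 − (-2595) = 434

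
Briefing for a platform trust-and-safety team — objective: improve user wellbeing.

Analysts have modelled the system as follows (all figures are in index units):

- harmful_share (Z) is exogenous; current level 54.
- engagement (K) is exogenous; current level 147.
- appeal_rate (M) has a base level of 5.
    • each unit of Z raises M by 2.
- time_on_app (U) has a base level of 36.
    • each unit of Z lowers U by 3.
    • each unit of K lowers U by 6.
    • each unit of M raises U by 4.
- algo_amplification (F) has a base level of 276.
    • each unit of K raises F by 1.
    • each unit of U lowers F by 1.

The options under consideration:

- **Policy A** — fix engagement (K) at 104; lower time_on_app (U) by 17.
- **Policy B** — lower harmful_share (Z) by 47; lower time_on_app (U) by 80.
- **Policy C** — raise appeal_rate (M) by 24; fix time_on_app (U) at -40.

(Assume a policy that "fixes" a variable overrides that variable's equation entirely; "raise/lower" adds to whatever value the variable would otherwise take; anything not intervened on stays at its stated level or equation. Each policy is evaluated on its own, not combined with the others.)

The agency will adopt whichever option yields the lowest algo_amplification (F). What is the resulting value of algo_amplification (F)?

Policy A (K := 104, U − 17):
  Z = 54
  K = 104
  M = 5 + 2·54 = 113
  U = 36 − 3·54 − 6·104 + 4·113 (−17 from intervention) = -315
  F = 276 + 104 − (-315) = 695
Policy B (Z − 47, U − 80):
  Z = 54 − 47 = 7
  K = 147
  M = 5 + 2·7 = 19
  U = 36 − 3·7 − 6·147 + 4·19 (−80 from intervention) = -871
  F = 276 + 147 − (-871) = 1294
Policy C (M + 24, U := -40):
  Z = 54
  K = 147
  M = 5 + 2·54 (+24 from intervention) = 137
  U = -40
  F = 276 + 147 − (-40) = 463
Comparing — Policy A: F=695, Policy B: F=1294, Policy C: F=463. Lowest is 463 (Policy C).

463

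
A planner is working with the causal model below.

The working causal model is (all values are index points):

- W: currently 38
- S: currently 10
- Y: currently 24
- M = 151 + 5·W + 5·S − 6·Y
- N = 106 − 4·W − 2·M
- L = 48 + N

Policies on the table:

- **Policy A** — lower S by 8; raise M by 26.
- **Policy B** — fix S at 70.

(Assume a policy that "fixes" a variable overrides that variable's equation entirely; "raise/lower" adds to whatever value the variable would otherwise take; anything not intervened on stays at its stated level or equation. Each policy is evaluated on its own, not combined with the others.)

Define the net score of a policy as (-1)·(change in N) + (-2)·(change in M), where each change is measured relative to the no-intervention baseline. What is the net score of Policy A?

Baseline:
  W = 38
  S = 10
  Y = 24
  M = 151 + 5·38 + 5·10 − 6·24 = 247
  N = 106 − 4·38 − 2·247 = -540
Policy A (S − 8, M + 26):
  W = 38
  S = 10 − 8 = 2
  Y = 24
  M = 151 + 5·38 + 5·2 − 6·24 (+26 from intervention) = 233
  N = 106 − 4·38 − 2·233 = -512
ΔN = -512 − (-540) = 28; ΔM = 233 − 247 = -14
Score = (-1)·28 + (-2)·(-14) = 0

0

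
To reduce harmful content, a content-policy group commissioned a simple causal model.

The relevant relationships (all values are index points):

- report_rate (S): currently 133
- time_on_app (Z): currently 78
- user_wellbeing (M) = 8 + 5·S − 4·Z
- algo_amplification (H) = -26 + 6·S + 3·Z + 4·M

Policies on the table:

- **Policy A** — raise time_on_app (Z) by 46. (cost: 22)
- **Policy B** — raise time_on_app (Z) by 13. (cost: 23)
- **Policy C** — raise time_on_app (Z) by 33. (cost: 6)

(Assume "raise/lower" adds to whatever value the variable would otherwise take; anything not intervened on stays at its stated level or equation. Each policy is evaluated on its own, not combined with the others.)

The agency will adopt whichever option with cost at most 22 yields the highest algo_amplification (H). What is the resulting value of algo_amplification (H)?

Policy A (Z + 46):
  S = 133
  Z = 78 + 46 = 124
  M = 8 + 5·133 − 4·124 = 177
  H = -26 + 6·133 + 3·124 + 4·177 = 1852
Policy C (Z + 33):
  S = 133
  Z = 78 + 33 = 111
  M = 8 + 5·133 − 4·111 = 229
  H = -26 + 6·133 + 3·111 + 4·229 = 2021
Comparing — Policy A: H=1852, Policy C: H=2021. Highest is 2021 (Policy C).

2021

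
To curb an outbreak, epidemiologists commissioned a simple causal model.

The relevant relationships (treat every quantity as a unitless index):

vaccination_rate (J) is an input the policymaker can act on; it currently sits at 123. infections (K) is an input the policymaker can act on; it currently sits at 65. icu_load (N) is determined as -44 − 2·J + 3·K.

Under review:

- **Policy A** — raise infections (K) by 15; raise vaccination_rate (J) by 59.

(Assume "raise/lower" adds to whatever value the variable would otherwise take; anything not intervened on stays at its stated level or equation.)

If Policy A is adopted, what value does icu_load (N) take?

-168

Policy A (K + 15, J + 59):
  J = 123 + 59 = 182
  K = 65 + 15 = 80
  N = -44 − 2·182 + 3·80 = -168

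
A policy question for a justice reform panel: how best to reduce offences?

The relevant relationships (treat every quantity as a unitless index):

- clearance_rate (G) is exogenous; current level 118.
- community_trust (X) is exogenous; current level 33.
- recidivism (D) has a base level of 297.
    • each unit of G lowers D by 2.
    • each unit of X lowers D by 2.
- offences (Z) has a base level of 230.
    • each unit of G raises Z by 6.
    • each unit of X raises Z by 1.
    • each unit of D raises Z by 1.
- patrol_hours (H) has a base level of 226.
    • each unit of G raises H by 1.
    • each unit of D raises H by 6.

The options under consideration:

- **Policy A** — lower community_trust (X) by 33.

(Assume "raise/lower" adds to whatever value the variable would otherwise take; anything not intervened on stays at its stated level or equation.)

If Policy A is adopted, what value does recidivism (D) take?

Policy A (X − 33):
  G = 118
  X = 33 − 33 = 0
  D = 297 − 2·118 − 2·0 = 61

61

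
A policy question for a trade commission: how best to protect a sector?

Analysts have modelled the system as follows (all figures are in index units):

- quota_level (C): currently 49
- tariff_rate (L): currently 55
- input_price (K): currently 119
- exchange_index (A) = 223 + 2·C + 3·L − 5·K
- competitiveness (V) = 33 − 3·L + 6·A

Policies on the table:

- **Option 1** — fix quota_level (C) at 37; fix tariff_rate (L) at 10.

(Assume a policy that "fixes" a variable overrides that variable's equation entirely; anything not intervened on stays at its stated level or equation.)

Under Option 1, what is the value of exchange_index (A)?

-268

Option 1 (C := 37, L := 10):
  C = 37
  L = 10
  K = 119
  A = 223 + 2·37 + 3·10 − 5·119 = -268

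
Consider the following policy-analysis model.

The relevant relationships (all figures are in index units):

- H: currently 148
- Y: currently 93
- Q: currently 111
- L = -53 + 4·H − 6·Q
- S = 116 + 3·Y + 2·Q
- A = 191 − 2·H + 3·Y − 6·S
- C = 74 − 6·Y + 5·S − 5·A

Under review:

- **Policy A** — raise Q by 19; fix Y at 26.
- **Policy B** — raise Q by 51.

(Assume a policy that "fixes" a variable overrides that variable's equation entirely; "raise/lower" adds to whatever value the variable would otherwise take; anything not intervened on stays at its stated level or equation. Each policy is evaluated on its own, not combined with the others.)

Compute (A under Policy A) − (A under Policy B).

1389

Policy A (Q + 19, Y := 26):
  H = 148
  Y = 26
  Q = 111 + 19 = 130
  S = 116 + 3·26 + 2·130 = 454
  A = 191 − 2·148 + 3·26 − 6·454 = -2751
Policy B (Q + 51):
  H = 148
  Y = 93
  Q = 111 + 51 = 162
  S = 116 + 3·93 + 2·162 = 719
  A = 191 − 2·148 + 3·93 − 6·719 = -4140
A: -2751 − (-4140) = 1389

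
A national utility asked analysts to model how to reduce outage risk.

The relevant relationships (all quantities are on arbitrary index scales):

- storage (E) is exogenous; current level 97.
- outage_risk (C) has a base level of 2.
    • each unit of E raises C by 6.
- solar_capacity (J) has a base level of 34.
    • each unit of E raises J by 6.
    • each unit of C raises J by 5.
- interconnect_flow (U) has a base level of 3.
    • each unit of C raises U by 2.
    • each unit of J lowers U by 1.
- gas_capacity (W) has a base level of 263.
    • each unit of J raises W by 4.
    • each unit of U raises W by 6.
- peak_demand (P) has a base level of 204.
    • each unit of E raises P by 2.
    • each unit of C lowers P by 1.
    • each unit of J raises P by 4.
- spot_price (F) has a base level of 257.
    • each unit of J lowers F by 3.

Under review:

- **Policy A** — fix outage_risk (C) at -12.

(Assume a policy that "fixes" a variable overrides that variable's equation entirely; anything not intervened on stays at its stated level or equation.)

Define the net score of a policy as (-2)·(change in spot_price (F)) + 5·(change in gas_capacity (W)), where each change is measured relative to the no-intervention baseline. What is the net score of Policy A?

-23840

Baseline:
  E = 97
  C = 2 + 6·97 = 584
  J = 34 + 6·97 + 5·584 = 3536
  U = 3 + 2·584 − 3536 = -2365
  W = 263 + 4·3536 + 6·(-2365) = 217
  F = 257 − 3·3536 = -10351
Policy A (C := -12):
  E = 97
  C = -12
  J = 34 + 6·97 + 5·(-12) = 556
  U = 3 + 2·(-12) − 556 = -577
  W = 263 + 4·556 + 6·(-577) = -975
  F = 257 − 3·556 = -1411
ΔF = -1411 − (-10351) = 8940; ΔW = -975 − 217 = -1192
Score = (-2)·8940 + 5·(-1192) = -23840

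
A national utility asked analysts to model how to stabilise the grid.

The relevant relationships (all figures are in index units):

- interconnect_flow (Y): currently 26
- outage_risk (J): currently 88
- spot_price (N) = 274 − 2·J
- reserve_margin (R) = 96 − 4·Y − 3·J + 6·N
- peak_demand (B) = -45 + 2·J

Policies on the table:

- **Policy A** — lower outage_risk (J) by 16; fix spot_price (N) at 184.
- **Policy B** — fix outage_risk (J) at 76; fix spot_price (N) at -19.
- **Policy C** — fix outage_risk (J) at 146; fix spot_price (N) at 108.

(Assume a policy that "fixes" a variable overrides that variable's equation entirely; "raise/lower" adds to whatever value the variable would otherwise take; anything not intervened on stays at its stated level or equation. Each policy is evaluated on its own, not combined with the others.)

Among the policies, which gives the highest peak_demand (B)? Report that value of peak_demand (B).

Policy A (J − 16, N := 184):
  J = 88 − 16 = 72
  B = -45 + 2·72 = 99
Policy B (J := 76, N := -19):
  J = 76
  B = -45 + 2·76 = 107
Policy C (J := 146, N := 108):
  J = 146
  B = -45 + 2·146 = 247
Comparing — Policy A: B=99, Policy B: B=107, Policy C: B=247. Highest is 247 (Policy C).

247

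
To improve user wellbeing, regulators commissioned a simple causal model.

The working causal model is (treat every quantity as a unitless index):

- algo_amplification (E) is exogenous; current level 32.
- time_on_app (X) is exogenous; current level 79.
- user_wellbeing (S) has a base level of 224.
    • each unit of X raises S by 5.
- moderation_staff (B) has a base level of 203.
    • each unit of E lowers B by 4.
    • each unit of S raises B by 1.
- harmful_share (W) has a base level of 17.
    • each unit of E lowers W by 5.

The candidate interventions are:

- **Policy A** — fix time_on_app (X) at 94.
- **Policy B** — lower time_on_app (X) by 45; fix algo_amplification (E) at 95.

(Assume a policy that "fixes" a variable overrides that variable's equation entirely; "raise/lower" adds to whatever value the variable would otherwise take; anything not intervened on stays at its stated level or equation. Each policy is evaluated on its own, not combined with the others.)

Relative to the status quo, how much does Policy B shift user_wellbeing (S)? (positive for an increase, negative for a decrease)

Baseline:
  X = 79
  S = 224 + 5·79 = 619
Policy B (X − 45, E := 95):
  X = 79 − 45 = 34
  S = 224 + 5·34 = 394
Change in S: 394 − 619 = -225

-225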